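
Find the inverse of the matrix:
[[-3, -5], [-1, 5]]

For [[a,b],[c,d]], inverse = (1/det)·[[d,-b],[-c,a]]
det = (-3)(5) - (-5)(-1) = -15 - 5 = -20
Inverse = (1/-20)·[[5, 5], [1, -3]]
= [[-1/4, -1/4], [-1/20, 3/20]]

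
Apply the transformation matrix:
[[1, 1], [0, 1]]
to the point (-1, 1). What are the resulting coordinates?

Matrix multiplication:
[[1, 1], [0, 1]] × [-1, 1]ᵀ
= [(1)(-1) + (1)(1), (0)(-1) + (1)(1)]ᵀ
= [0, 1]ᵀ
Result: (0, 1)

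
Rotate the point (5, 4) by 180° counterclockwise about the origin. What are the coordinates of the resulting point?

Rotation matrix for 180°: [[cos 180°, -sin 180°], [sin 180°, cos 180°]] = [[-1, 0], [0, -1]]
[[-1, 0], [0, -1]] × [5, 4]ᵀ = [-5, -4]ᵀ
Result: (-5, -4)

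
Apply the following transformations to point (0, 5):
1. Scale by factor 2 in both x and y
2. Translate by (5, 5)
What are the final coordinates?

Step 1: Scale (0, 5) by 2 → (0, 10)
Step 2: Translate by (5, 5) → (5, 15)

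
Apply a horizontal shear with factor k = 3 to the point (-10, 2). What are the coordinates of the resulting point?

Shear matrix for horizontal shear with factor k = 3:
[[1, 3], [0, 1]]
Result: (-10, 2) → (-4, 2)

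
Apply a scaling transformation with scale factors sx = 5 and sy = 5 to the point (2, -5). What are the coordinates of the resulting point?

Scaling matrix:
[[5, 0], [0, 5]]
Result: (2 × 5, -5 × 5) = (10, -25)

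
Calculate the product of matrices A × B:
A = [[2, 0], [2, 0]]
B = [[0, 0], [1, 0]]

Matrix multiplication:
C[0][0] = 2×0 + 0×1 = 0
C[0][1] = 2×0 + 0×0 = 0
C[1][0] = 2×0 + 0×1 = 0
C[1][1] = 2×0 + 0×0 = 0
Result: [[0, 0], [0, 0]]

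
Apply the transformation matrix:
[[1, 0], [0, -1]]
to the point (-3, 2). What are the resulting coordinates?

Matrix multiplication:
[[1, 0], [0, -1]] × [-3, 2]ᵀ
= [(1)(-3) + (0)(2), (0)(-3) + (-1)(2)]ᵀ
= [-3, -2]ᵀ
Result: (-3, -2)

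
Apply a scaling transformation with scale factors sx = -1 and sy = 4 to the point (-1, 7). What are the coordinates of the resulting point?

Scaling matrix:
[[-1, 0], [0, 4]]
Result: (-1 × -1, 7 × 4) = (1, 28)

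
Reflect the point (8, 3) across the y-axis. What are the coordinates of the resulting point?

Reflection across y-axis: (8, 3) → (-8, 3)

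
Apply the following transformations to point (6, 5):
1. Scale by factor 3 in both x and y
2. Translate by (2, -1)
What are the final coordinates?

Step 1: Scale (6, 5) by 3 → (18, 15)
Step 2: Translate by (2, -1) → (20, 14)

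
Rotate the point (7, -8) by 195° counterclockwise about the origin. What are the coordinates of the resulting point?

Rotation matrix for 195°: [[cos 195°, -sin 195°], [sin 195°, cos 195°]] ≈ [[-0.965926, 0.258819], [-0.258819, -0.965926]]
[[-0.965926, 0.258819], [-0.258819, -0.965926]] × [7, -8]ᵀ ≈ [-8.8320, 5.9157]ᵀ
Result: (-8.8320, 5.9157)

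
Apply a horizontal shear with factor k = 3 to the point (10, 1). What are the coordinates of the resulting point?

Shear matrix for horizontal shear with factor k = 3:
[[1, 3], [0, 1]]
Result: (10, 1) → (13, 1)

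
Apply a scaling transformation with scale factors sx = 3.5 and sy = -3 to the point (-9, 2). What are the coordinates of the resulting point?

Scaling matrix:
[[3.50, 0], [0, -3]]
Result: (-9 × 3.5, 2 × -3) = (-31.5, -6)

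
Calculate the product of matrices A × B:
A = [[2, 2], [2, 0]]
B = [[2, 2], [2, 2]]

Matrix multiplication:
C[0][0] = 2×2 + 2×2 = 8
C[0][1] = 2×2 + 2×2 = 8
C[1][0] = 2×2 + 0×2 = 4
C[1][1] = 2×2 + 0×2 = 4
Result: [[8, 8], [4, 4]]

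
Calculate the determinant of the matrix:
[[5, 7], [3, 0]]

For a 2×2 matrix [[a, b], [c, d]], det = ad - bc
det = (5)(0) - (7)(3) = 0 - 21 = -21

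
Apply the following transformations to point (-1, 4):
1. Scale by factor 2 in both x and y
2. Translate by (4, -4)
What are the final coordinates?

Step 1: Scale (-1, 4) by 2 → (-2, 8)
Step 2: Translate by (4, -4) → (2, 4)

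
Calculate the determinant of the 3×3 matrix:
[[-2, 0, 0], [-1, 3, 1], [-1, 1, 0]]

Expansion along first row:
det = -2·det([[3,1],[1,0]]) - 0·det([[-1,1],[-1,0]]) + 0·det([[-1,3],[-1,1]])
    = -2·(3·0 - 1·1) - 0·(-1·0 - 1·-1) + 0·(-1·1 - 3·-1)
    = -2·-1 - 0·1 + 0·2
    = 2 + 0 + 0 = 2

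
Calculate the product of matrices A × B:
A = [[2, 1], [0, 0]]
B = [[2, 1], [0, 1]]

Matrix multiplication:
C[0][0] = 2×2 + 1×0 = 4
C[0][1] = 2×1 + 1×1 = 3
C[1][0] = 0×2 + 0×0 = 0
C[1][1] = 0×1 + 0×1 = 0
Result: [[4, 3], [0, 0]]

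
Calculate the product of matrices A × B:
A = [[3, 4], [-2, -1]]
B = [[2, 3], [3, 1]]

Matrix multiplication:
C[0][0] = 3×2 + 4×3 = 18
C[0][1] = 3×3 + 4×1 = 13
C[1][0] = -2×2 + -1×3 = -7
C[1][1] = -2×3 + -1×1 = -7
Result: [[18, 13], [-7, -7]]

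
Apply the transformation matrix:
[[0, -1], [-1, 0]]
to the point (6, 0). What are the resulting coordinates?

Matrix multiplication:
[[0, -1], [-1, 0]] × [6, 0]ᵀ
= [(0)(6) + (-1)(0), (-1)(6) + (0)(0)]ᵀ
= [0, -6]ᵀ
Result: (0, -6)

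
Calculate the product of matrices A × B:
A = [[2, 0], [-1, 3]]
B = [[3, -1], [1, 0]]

Matrix multiplication:
C[0][0] = 2×3 + 0×1 = 6
C[0][1] = 2×-1 + 0×0 = -2
C[1][0] = -1×3 + 3×1 = 0
C[1][1] = -1×-1 + 3×0 = 1
Result: [[6, -2], [0, 1]]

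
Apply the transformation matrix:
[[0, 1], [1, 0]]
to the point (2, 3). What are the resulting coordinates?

Matrix multiplication:
[[0, 1], [1, 0]] × [2, 3]ᵀ
= [(0)(2) + (1)(3), (1)(2) + (0)(3)]ᵀ
= [3, 2]ᵀ
Result: (3, 2)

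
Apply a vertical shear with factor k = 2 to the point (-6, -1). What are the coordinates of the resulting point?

Shear matrix for vertical shear with factor k = 2:
[[1, 0], [2, 1]]
Result: (-6, -1) → (-6, -13)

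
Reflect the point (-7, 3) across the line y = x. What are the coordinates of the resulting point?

Reflection across line y = x: (-7, 3) → (3, -7)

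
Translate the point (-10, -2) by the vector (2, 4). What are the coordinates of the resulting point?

Translation by (2, 4) (homogeneous matrix [[1, 0, 2], [0, 1, 4], [0, 0, 1]]):
x' = -10 + 2 = -8
y' = -2 + 4 = 2
Result: (-8, 2)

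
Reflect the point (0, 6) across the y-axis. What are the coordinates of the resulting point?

Reflection across y-axis: (0, 6) → (0, 6)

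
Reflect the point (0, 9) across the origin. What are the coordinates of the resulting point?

Reflection across origin: (0, 9) → (0, -9)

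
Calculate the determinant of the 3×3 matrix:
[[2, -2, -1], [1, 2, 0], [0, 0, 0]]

Expansion along first row:
det = 2·det([[2,0],[0,0]]) - -2·det([[1,0],[0,0]]) + -1·det([[1,2],[0,0]])
    = 2·(2·0 - 0·0) - -2·(1·0 - 0·0) + -1·(1·0 - 2·0)
    = 2·0 - -2·0 + -1·0
    = 0 + 0 + 0 = 0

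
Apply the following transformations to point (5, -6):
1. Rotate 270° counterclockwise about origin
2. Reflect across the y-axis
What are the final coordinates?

Step 1: Rotate 270° → (-6, -5)
Step 2: Reflect across y-axis → (6, -5)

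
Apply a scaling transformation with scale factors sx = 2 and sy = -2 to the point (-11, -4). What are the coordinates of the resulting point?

Scaling matrix:
[[2, 0], [0, -2]]
Result: (-11 × 2, -4 × -2) = (-22, 8)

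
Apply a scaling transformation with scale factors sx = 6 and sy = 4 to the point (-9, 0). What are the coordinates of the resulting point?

Scaling matrix:
[[6, 0], [0, 4]]
Result: (-9 × 6, 0 × 4) = (-54, 0)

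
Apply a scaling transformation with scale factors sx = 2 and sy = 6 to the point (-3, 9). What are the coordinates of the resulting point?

Scaling matrix:
[[2, 0], [0, 6]]
Result: (-3 × 2, 9 × 6) = (-6, 54)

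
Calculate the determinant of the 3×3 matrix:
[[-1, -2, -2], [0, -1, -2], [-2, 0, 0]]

Expansion along first row:
det = -1·det([[-1,-2],[0,0]]) - -2·det([[0,-2],[-2,0]]) + -2·det([[0,-1],[-2,0]])
    = -1·(-1·0 - -2·0) - -2·(0·0 - -2·-2) + -2·(0·0 - -1·-2)
    = -1·0 - -2·-4 + -2·-2
    = 0 + -8 + 4 = -4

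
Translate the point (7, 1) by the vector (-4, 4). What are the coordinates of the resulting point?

Translation by (-4, 4) (homogeneous matrix [[1, 0, -4], [0, 1, 4], [0, 0, 1]]):
x' = 7 + -4 = 3
y' = 1 + 4 = 5
Result: (3, 5)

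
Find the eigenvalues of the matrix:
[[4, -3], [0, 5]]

Characteristic equation: det(A - λI) = 0
λ² - (trace)λ + (det) = 0
trace = 4 + 5 = 9, det = (4)(5) - (-3)(0) = 20
λ² - (9)λ + (20) = 0
λ = (9 ± √((9)² - 4·(20))) / 2 = (9 ± √1) / 2
Solving: λ = 4, 5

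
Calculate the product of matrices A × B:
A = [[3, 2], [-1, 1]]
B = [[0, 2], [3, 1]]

Matrix multiplication:
C[0][0] = 3×0 + 2×3 = 6
C[0][1] = 3×2 + 2×1 = 8
C[1][0] = -1×0 + 1×3 = 3
C[1][1] = -1×2 + 1×1 = -1
Result: [[6, 8], [3, -1]]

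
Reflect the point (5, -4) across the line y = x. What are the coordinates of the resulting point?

Reflection across line y = x: (5, -4) → (-4, 5)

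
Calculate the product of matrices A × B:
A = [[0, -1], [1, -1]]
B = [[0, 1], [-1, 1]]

Matrix multiplication:
C[0][0] = 0×0 + -1×-1 = 1
C[0][1] = 0×1 + -1×1 = -1
C[1][0] = 1×0 + -1×-1 = 1
C[1][1] = 1×1 + -1×1 = 0
Result: [[1, -1], [1, 0]]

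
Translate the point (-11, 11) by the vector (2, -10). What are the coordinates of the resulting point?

Translation by (2, -10) (homogeneous matrix [[1, 0, 2], [0, 1, -10], [0, 0, 1]]):
x' = -11 + 2 = -9
y' = 11 + -10 = 1
Result: (-9, 1)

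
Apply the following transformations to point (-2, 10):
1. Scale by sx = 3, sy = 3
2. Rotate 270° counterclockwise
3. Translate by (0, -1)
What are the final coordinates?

Step 1: Scale → (-6, 30)
Step 2: Rotate 270° → (30, 6)
Step 3: Translate → (30, 5)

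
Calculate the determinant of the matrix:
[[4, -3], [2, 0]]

For a 2×2 matrix [[a, b], [c, d]], det = ad - bc
det = (4)(0) - (-3)(2) = 0 - -6 = 6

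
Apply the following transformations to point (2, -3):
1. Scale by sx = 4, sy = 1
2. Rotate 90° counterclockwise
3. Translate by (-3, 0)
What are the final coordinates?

Step 1: Scale → (8, -3)
Step 2: Rotate 90° → (3, 8)
Step 3: Translate → (0, 8)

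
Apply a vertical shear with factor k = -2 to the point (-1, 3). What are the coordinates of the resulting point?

Shear matrix for vertical shear with factor k = -2:
[[1, 0], [-2, 1]]
Result: (-1, 3) → (-1, 5)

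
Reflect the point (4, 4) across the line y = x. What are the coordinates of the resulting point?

Reflection across line y = x: (4, 4) → (4, 4)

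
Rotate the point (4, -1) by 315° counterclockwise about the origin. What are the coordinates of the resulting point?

Rotation matrix for 315°: [[cos 315°, -sin 315°], [sin 315°, cos 315°]] ≈ [[0.707107, 0.707107], [-0.707107, 0.707107]]
[[0.707107, 0.707107], [-0.707107, 0.707107]] × [4, -1]ᵀ ≈ [2.1213, -3.5355]ᵀ
Result: (2.1213, -3.5355)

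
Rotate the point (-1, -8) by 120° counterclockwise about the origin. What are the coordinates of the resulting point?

Rotation matrix for 120°: [[cos 120°, -sin 120°], [sin 120°, cos 120°]] ≈ [[-0.500000, -0.866025], [0.866025, -0.500000]]
[[-0.500000, -0.866025], [0.866025, -0.500000]] × [-1, -8]ᵀ ≈ [7.4282, 3.1340]ᵀ
Result: (7.4282, 3.1340)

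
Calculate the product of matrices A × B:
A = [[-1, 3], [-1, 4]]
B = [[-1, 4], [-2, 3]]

Matrix multiplication:
C[0][0] = -1×-1 + 3×-2 = -5
C[0][1] = -1×4 + 3×3 = 5
C[1][0] = -1×-1 + 4×-2 = -7
C[1][1] = -1×4 + 4×3 = 8
Result: [[-5, 5], [-7, 8]]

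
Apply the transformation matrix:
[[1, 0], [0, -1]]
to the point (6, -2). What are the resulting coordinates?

Matrix multiplication:
[[1, 0], [0, -1]] × [6, -2]ᵀ
= [(1)(6) + (0)(-2), (0)(6) + (-1)(-2)]ᵀ
= [6, 2]ᵀ
Result: (6, 2)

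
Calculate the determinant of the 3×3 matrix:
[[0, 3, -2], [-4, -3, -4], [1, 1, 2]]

Expansion along first row:
det = 0·det([[-3,-4],[1,2]]) - 3·det([[-4,-4],[1,2]]) + -2·det([[-4,-3],[1,1]])
    = 0·(-3·2 - -4·1) - 3·(-4·2 - -4·1) + -2·(-4·1 - -3·1)
    = 0·-2 - 3·-4 + -2·-1
    = 0 + 12 + 2 = 14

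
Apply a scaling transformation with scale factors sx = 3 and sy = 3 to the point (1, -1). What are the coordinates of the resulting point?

Scaling matrix:
[[3, 0], [0, 3]]
Result: (1 × 3, -1 × 3) = (3, -3)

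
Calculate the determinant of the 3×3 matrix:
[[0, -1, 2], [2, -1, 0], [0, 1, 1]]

Expansion along first row:
det = 0·det([[-1,0],[1,1]]) - -1·det([[2,0],[0,1]]) + 2·det([[2,-1],[0,1]])
    = 0·(-1·1 - 0·1) - -1·(2·1 - 0·0) + 2·(2·1 - -1·0)
    = 0·-1 - -1·2 + 2·2
    = 0 + 2 + 4 = 6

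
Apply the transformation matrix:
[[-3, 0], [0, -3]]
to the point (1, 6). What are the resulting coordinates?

Matrix multiplication:
[[-3, 0], [0, -3]] × [1, 6]ᵀ
= [(-3)(1) + (0)(6), (0)(1) + (-3)(6)]ᵀ
= [-3, -18]ᵀ
Result: (-3, -18)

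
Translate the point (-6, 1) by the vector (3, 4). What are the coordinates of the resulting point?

Translation by (3, 4) (homogeneous matrix [[1, 0, 3], [0, 1, 4], [0, 0, 1]]):
x' = -6 + 3 = -3
y' = 1 + 4 = 5
Result: (-3, 5)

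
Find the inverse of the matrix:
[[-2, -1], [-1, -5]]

For [[a,b],[c,d]], inverse = (1/det)·[[d,-b],[-c,a]]
det = (-2)(-5) - (-1)(-1) = 10 - 1 = 9
Inverse = (1/9)·[[-5, 1], [1, -2]]
= [[-5/9, 1/9], [1/9, -2/9]]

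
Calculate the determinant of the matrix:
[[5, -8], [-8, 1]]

For a 2×2 matrix [[a, b], [c, d]], det = ad - bc
det = (5)(1) - (-8)(-8) = 5 - 64 = -59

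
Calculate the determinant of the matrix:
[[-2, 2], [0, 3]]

For a 2×2 matrix [[a, b], [c, d]], det = ad - bc
det = (-2)(3) - (2)(0) = -6 - 0 = -6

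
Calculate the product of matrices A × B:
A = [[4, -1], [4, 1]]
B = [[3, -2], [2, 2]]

Matrix multiplication:
C[0][0] = 4×3 + -1×2 = 10
C[0][1] = 4×-2 + -1×2 = -10
C[1][0] = 4×3 + 1×2 = 14
C[1][1] = 4×-2 + 1×2 = -6
Result: [[10, -10], [14, -6]]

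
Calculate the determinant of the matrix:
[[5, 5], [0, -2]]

For a 2×2 matrix [[a, b], [c, d]], det = ad - bc
det = (5)(-2) - (5)(0) = -10 - 0 = -10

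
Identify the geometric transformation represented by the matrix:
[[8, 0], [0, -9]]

This matrix represents: non-uniform scaling by sx = 8, sy = -9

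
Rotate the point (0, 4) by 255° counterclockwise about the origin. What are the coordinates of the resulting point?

Rotation matrix for 255°: [[cos 255°, -sin 255°], [sin 255°, cos 255°]] ≈ [[-0.258819, 0.965926], [-0.965926, -0.258819]]
[[-0.258819, 0.965926], [-0.965926, -0.258819]] × [0, 4]ᵀ ≈ [3.8637, -1.0353]ᵀ
Result: (3.8637, -1.0353)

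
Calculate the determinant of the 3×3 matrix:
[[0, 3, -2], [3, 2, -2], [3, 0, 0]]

Expansion along first row:
det = 0·det([[2,-2],[0,0]]) - 3·det([[3,-2],[3,0]]) + -2·det([[3,2],[3,0]])
    = 0·(2·0 - -2·0) - 3·(3·0 - -2·3) + -2·(3·0 - 2·3)
    = 0·0 - 3·6 + -2·-6
    = 0 + -18 + 12 = -6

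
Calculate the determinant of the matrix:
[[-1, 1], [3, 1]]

For a 2×2 matrix [[a, b], [c, d]], det = ad - bc
det = (-1)(1) - (1)(3) = -1 - 3 = -4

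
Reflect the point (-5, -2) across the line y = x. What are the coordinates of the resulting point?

Reflection across line y = x: (-5, -2) → (-2, -5)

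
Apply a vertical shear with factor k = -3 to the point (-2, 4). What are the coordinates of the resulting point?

Shear matrix for vertical shear with factor k = -3:
[[1, 0], [-3, 1]]
Result: (-2, 4) → (-2, 10)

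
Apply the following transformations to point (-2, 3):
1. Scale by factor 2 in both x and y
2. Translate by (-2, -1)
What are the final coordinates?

Step 1: Scale (-2, 3) by 2 → (-4, 6)
Step 2: Translate by (-2, -1) → (-6, 5)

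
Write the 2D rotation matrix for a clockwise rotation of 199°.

Rotation matrix formula: [[cos θ, -sin θ], [sin θ, cos θ]]
A clockwise rotation by 199° is equivalent to a counterclockwise rotation by -199°.
For θ = -199°:
cos(-199°) = -0.9455
sin(-199°) = 0.3256
Result: [[-0.9455, -0.3256], [0.3256, -0.9455]]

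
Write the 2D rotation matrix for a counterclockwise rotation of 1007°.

Rotation matrix formula: [[cos θ, -sin θ], [sin θ, cos θ]]
For θ = 1007°:
cos(1007°) = 0.2924
sin(1007°) = -0.9563
Result: [[0.2924, 0.9563], [-0.9563, 0.2924]]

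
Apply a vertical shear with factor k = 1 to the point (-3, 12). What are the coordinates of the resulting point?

Shear matrix for vertical shear with factor k = 1:
[[1, 0], [1, 1]]
Result: (-3, 12) → (-3, 9)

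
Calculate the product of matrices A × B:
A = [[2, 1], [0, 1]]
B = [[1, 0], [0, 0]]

Matrix multiplication:
C[0][0] = 2×1 + 1×0 = 2
C[0][1] = 2×0 + 1×0 = 0
C[1][0] = 0×1 + 1×0 = 0
C[1][1] = 0×0 + 1×0 = 0
Result: [[2, 0], [0, 0]]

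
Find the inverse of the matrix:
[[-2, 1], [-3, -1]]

For [[a,b],[c,d]], inverse = (1/det)·[[d,-b],[-c,a]]
det = (-2)(-1) - (1)(-3) = 2 - -3 = 5
Inverse = (1/5)·[[-1, -1], [3, -2]]
= [[-1/5, -1/5], [3/5, -2/5]]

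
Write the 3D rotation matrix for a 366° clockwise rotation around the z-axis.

Rotation matrix for clockwise 366° around z-axis:
A clockwise rotation by 366° is a counterclockwise rotation by -366°.
cos(-366°) = 0.9945, sin(-366°) = -0.1045
Result: [[0.9945, 0.1045, 0], [-0.1045, 0.9945, 0], [0, 0, 1]]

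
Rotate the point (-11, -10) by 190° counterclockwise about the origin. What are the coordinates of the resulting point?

Rotation matrix for 190°: [[cos 190°, -sin 190°], [sin 190°, cos 190°]] ≈ [[-0.984808, 0.173648], [-0.173648, -0.984808]]
[[-0.984808, 0.173648], [-0.173648, -0.984808]] × [-11, -10]ᵀ ≈ [9.0964, 11.7582]ᵀ
Result: (9.0964, 11.7582)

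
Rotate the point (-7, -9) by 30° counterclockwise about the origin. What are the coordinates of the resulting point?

Rotation matrix for 30°: [[cos 30°, -sin 30°], [sin 30°, cos 30°]] ≈ [[0.866025, -0.500000], [0.500000, 0.866025]]
[[0.866025, -0.500000], [0.500000, 0.866025]] × [-7, -9]ᵀ ≈ [-1.5622, -11.2942]ᵀ
Result: (-1.5622, -11.2942)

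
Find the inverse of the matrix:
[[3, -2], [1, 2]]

For [[a,b],[c,d]], inverse = (1/det)·[[d,-b],[-c,a]]
det = (3)(2) - (-2)(1) = 6 - -2 = 8
Inverse = (1/8)·[[2, 2], [-1, 3]]
= [[1/4, 1/4], [-1/8, 3/8]]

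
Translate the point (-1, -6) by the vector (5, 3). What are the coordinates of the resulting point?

Translation by (5, 3) (homogeneous matrix [[1, 0, 5], [0, 1, 3], [0, 0, 1]]):
x' = -1 + 5 = 4
y' = -6 + 3 = -3
Result: (4, -3)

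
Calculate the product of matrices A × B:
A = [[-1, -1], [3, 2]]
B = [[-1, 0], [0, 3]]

Matrix multiplication:
C[0][0] = -1×-1 + -1×0 = 1
C[0][1] = -1×0 + -1×3 = -3
C[1][0] = 3×-1 + 2×0 = -3
C[1][1] = 3×0 + 2×3 = 6
Result: [[1, -3], [-3, 6]]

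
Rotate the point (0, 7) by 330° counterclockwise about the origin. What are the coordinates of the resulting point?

Rotation matrix for 330°: [[cos 330°, -sin 330°], [sin 330°, cos 330°]] ≈ [[0.866025, 0.500000], [-0.500000, 0.866025]]
[[0.866025, 0.500000], [-0.500000, 0.866025]] × [0, 7]ᵀ ≈ [3.5000, 6.0622]ᵀ
Result: (3.5000, 6.0622)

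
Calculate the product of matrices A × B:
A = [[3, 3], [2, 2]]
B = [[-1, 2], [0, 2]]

Matrix multiplication:
C[0][0] = 3×-1 + 3×0 = -3
C[0][1] = 3×2 + 3×2 = 12
C[1][0] = 2×-1 + 2×0 = -2
C[1][1] = 2×2 + 2×2 = 8
Result: [[-3, 12], [-2, 8]]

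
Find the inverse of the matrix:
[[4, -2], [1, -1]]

For [[a,b],[c,d]], inverse = (1/det)·[[d,-b],[-c,a]]
det = (4)(-1) - (-2)(1) = -4 - -2 = -2
Inverse = (1/-2)·[[-1, 2], [-1, 4]]
= [[1/2, -1], [1/2, -2]]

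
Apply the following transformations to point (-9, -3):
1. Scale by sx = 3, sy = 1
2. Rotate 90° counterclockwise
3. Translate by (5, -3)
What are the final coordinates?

Step 1: Scale → (-27, -3)
Step 2: Rotate 90° → (3, -27)
Step 3: Translate → (8, -30)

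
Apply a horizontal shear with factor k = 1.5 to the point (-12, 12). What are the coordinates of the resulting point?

Shear matrix for horizontal shear with factor k = 1.5:
[[1, 1.50], [0, 1]]
Result: (-12, 12) → (6, 12)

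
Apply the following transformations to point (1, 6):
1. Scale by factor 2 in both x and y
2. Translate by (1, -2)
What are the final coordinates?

Step 1: Scale (1, 6) by 2 → (2, 12)
Step 2: Translate by (1, -2) → (3, 10)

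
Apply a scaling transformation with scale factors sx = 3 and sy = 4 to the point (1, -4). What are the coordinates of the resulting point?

Scaling matrix:
[[3, 0], [0, 4]]
Result: (1 × 3, -4 × 4) = (3, -16)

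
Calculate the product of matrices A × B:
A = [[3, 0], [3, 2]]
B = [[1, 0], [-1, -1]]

Matrix multiplication:
C[0][0] = 3×1 + 0×-1 = 3
C[0][1] = 3×0 + 0×-1 = 0
C[1][0] = 3×1 + 2×-1 = 1
C[1][1] = 3×0 + 2×-1 = -2
Result: [[3, 0], [1, -2]]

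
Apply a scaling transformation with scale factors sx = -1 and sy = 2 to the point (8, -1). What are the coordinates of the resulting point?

Scaling matrix:
[[-1, 0], [0, 2]]
Result: (8 × -1, -1 × 2) = (-8, -2)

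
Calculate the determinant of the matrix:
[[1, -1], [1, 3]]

For a 2×2 matrix [[a, b], [c, d]], det = ad - bc
det = (1)(3) - (-1)(1) = 3 - -1 = 4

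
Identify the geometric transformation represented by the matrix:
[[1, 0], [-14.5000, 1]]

This matrix represents: vertical shear with factor -14.5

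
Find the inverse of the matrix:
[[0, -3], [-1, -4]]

For [[a,b],[c,d]], inverse = (1/det)·[[d,-b],[-c,a]]
det = (0)(-4) - (-3)(-1) = 0 - 3 = -3
Inverse = (1/-3)·[[-4, 3], [1, 0]]
= [[4/3, -1], [-1/3, 0]]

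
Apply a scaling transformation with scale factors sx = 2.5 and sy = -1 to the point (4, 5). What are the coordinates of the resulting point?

Scaling matrix:
[[2.50, 0], [0, -1]]
Result: (4 × 2.5, 5 × -1) = (10, -5)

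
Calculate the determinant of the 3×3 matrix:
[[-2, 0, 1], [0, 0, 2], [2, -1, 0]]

Expansion along first row:
det = -2·det([[0,2],[-1,0]]) - 0·det([[0,2],[2,0]]) + 1·det([[0,0],[2,-1]])
    = -2·(0·0 - 2·-1) - 0·(0·0 - 2·2) + 1·(0·-1 - 0·2)
    = -2·2 - 0·-4 + 1·0
    = -4 + 0 + 0 = -4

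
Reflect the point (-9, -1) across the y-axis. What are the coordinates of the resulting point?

Reflection across y-axis: (-9, -1) → (9, -1)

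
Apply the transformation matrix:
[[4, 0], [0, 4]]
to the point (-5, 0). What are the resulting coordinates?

Matrix multiplication:
[[4, 0], [0, 4]] × [-5, 0]ᵀ
= [(4)(-5) + (0)(0), (0)(-5) + (4)(0)]ᵀ
= [-20, 0]ᵀ
Result: (-20, 0)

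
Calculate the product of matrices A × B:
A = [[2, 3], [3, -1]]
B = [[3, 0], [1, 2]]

Matrix multiplication:
C[0][0] = 2×3 + 3×1 = 9
C[0][1] = 2×0 + 3×2 = 6
C[1][0] = 3×3 + -1×1 = 8
C[1][1] = 3×0 + -1×2 = -2
Result: [[9, 6], [8, -2]]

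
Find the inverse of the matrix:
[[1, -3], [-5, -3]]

For [[a,b],[c,d]], inverse = (1/det)·[[d,-b],[-c,a]]
det = (1)(-3) - (-3)(-5) = -3 - 15 = -18
Inverse = (1/-18)·[[-3, 3], [5, 1]]
= [[1/6, -1/6], [-5/18, -1/18]]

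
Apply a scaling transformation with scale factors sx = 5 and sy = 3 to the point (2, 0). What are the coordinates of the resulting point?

Scaling matrix:
[[5, 0], [0, 3]]
Result: (2 × 5, 0 × 3) = (10, 0)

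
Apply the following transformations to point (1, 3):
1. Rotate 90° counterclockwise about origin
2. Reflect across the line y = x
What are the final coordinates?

Step 1: Rotate 90° → (-3, 1)
Step 2: Reflect across line y = x → (1, -3)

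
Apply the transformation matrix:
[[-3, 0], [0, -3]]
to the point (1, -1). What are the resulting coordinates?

Matrix multiplication:
[[-3, 0], [0, -3]] × [1, -1]ᵀ
= [(-3)(1) + (0)(-1), (0)(1) + (-3)(-1)]ᵀ
= [-3, 3]ᵀ
Result: (-3, 3)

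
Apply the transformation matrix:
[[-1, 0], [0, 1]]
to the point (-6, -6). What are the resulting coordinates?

Matrix multiplication:
[[-1, 0], [0, 1]] × [-6, -6]ᵀ
= [(-1)(-6) + (0)(-6), (0)(-6) + (1)(-6)]ᵀ
= [6, -6]ᵀ
Result: (6, -6)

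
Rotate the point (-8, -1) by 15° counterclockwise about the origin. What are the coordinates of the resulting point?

Rotation matrix for 15°: [[cos 15°, -sin 15°], [sin 15°, cos 15°]] ≈ [[0.965926, -0.258819], [0.258819, 0.965926]]
[[0.965926, -0.258819], [0.258819, 0.965926]] × [-8, -1]ᵀ ≈ [-7.4686, -3.0365]ᵀ
Result: (-7.4686, -3.0365)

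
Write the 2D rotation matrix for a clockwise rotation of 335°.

Rotation matrix formula: [[cos θ, -sin θ], [sin θ, cos θ]]
A clockwise rotation by 335° is equivalent to a counterclockwise rotation by -335°.
For θ = -335°:
cos(-335°) = 0.9063
sin(-335°) = 0.4226
Result: [[0.9063, -0.4226], [0.4226, 0.9063]]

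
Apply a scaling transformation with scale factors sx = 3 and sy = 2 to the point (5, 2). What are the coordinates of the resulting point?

Scaling matrix:
[[3, 0], [0, 2]]
Result: (5 × 3, 2 × 2) = (15, 4)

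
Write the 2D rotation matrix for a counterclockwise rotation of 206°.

Rotation matrix formula: [[cos θ, -sin θ], [sin θ, cos θ]]
For θ = 206°:
cos(206°) = -0.8988
sin(206°) = -0.4384
Result: [[-0.8988, 0.4384], [-0.4384, -0.8988]]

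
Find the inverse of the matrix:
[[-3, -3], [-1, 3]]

For [[a,b],[c,d]], inverse = (1/det)·[[d,-b],[-c,a]]
det = (-3)(3) - (-3)(-1) = -9 - 3 = -12
Inverse = (1/-12)·[[3, 3], [1, -3]]
= [[-1/4, -1/4], [-1/12, 1/4]]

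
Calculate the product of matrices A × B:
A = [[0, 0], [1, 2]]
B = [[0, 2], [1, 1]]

Matrix multiplication:
C[0][0] = 0×0 + 0×1 = 0
C[0][1] = 0×2 + 0×1 = 0
C[1][0] = 1×0 + 2×1 = 2
C[1][1] = 1×2 + 2×1 = 4
Result: [[0, 0], [2, 4]]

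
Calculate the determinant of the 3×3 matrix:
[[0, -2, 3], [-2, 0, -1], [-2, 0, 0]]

Expansion along first row:
det = 0·det([[0,-1],[0,0]]) - -2·det([[-2,-1],[-2,0]]) + 3·det([[-2,0],[-2,0]])
    = 0·(0·0 - -1·0) - -2·(-2·0 - -1·-2) + 3·(-2·0 - 0·-2)
    = 0·0 - -2·-2 + 3·0
    = 0 + -4 + 0 = -4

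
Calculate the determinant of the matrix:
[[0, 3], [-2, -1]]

For a 2×2 matrix [[a, b], [c, d]], det = ad - bc
det = (0)(-1) - (3)(-2) = 0 - -6 = 6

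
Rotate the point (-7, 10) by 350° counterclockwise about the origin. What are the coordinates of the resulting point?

Rotation matrix for 350°: [[cos 350°, -sin 350°], [sin 350°, cos 350°]] ≈ [[0.984808, 0.173648], [-0.173648, 0.984808]]
[[0.984808, 0.173648], [-0.173648, 0.984808]] × [-7, 10]ᵀ ≈ [-5.1572, 11.0636]ᵀ
Result: (-5.1572, 11.0636)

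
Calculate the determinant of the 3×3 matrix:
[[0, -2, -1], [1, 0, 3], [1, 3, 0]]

Expansion along first row:
det = 0·det([[0,3],[3,0]]) - -2·det([[1,3],[1,0]]) + -1·det([[1,0],[1,3]])
    = 0·(0·0 - 3·3) - -2·(1·0 - 3·1) + -1·(1·3 - 0·1)
    = 0·-9 - -2·-3 + -1·3
    = 0 + -6 + -3 = -9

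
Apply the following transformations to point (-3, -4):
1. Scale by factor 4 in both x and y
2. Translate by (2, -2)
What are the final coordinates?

Step 1: Scale (-3, -4) by 4 → (-12, -16)
Step 2: Translate by (2, -2) → (-10, -18)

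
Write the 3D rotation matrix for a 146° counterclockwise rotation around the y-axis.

Rotation matrix for counterclockwise 146° around y-axis:
cos(146°) = -0.8290, sin(146°) = 0.5592
Result: [[-0.8290, 0, 0.5592], [0, 1, 0], [-0.5592, 0, -0.8290]]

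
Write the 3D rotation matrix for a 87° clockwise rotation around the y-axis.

Rotation matrix for clockwise 87° around y-axis:
A clockwise rotation by 87° is a counterclockwise rotation by -87°.
cos(-87°) = 0.0523, sin(-87°) = -0.9986
Result: [[0.0523, 0, -0.9986], [0, 1, 0], [0.9986, 0, 0.0523]]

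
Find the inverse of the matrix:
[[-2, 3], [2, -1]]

For [[a,b],[c,d]], inverse = (1/det)·[[d,-b],[-c,a]]
det = (-2)(-1) - (3)(2) = 2 - 6 = -4
Inverse = (1/-4)·[[-1, -3], [-2, -2]]
= [[1/4, 3/4], [1/2, 1/2]]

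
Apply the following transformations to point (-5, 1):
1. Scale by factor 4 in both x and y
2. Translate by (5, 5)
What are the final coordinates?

Step 1: Scale (-5, 1) by 4 → (-20, 4)
Step 2: Translate by (5, 5) → (-15, 9)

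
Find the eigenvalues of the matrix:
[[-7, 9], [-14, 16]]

Characteristic equation: det(A - λI) = 0
λ² - (trace)λ + (det) = 0
trace = -7 + 16 = 9, det = (-7)(16) - (9)(-14) = 14
λ² - (9)λ + (14) = 0
λ = (9 ± √((9)² - 4·(14))) / 2 = (9 ± √25) / 2
Solving: λ = 2, 7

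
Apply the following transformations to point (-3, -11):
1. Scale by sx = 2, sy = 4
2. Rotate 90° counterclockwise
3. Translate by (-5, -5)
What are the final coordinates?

Step 1: Scale → (-6, -44)
Step 2: Rotate 90° → (44, -6)
Step 3: Translate → (39, -11)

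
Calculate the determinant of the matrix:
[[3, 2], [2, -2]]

For a 2×2 matrix [[a, b], [c, d]], det = ad - bc
det = (3)(-2) - (2)(2) = -6 - 4 = -10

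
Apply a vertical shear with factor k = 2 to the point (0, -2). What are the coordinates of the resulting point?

Shear matrix for vertical shear with factor k = 2:
[[1, 0], [2, 1]]
Result: (0, -2) → (0, -2)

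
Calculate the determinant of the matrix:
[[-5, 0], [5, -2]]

For a 2×2 matrix [[a, b], [c, d]], det = ad - bc
det = (-5)(-2) - (0)(5) = 10 - 0 = 10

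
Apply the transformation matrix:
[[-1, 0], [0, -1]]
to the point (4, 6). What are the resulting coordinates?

Matrix multiplication:
[[-1, 0], [0, -1]] × [4, 6]ᵀ
= [(-1)(4) + (0)(6), (0)(4) + (-1)(6)]ᵀ
= [-4, -6]ᵀ
Result: (-4, -6)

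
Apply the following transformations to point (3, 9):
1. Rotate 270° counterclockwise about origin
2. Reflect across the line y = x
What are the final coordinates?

Step 1: Rotate 270° → (9, -3)
Step 2: Reflect across line y = x → (-3, 9)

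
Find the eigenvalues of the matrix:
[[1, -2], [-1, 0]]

Characteristic equation: det(A - λI) = 0
λ² - (trace)λ + (det) = 0
trace = 1 + 0 = 1, det = (1)(0) - (-2)(-1) = -2
λ² - (1)λ + (-2) = 0
λ = (1 ± √((1)² - 4·(-2))) / 2 = (1 ± √9) / 2
Solving: λ = -1, 2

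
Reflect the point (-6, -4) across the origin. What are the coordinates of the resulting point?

Reflection across origin: (-6, -4) → (6, 4)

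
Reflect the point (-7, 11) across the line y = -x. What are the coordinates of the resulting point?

Reflection across line y = -x: (-7, 11) → (-11, 7)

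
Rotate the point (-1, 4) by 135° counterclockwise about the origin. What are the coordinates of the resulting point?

Rotation matrix for 135°: [[cos 135°, -sin 135°], [sin 135°, cos 135°]] ≈ [[-0.707107, -0.707107], [0.707107, -0.707107]]
[[-0.707107, -0.707107], [0.707107, -0.707107]] × [-1, 4]ᵀ ≈ [-2.1213, -3.5355]ᵀ
Result: (-2.1213, -3.5355)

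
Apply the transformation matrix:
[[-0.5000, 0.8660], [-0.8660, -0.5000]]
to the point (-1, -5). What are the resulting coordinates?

Matrix multiplication:
[[-0.5000, 0.8660], [-0.8660, -0.5000]] × [-1, -5]ᵀ
= [(-0.5000)(-1) + (0.8660)(-5), (-0.8660)(-1) + (-0.5000)(-5)]ᵀ
= [-3.8300, 3.3660]ᵀ
Result: (-3.8300, 3.3660)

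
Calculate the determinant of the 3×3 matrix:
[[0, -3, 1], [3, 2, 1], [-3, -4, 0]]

Expansion along first row:
det = 0·det([[2,1],[-4,0]]) - -3·det([[3,1],[-3,0]]) + 1·det([[3,2],[-3,-4]])
    = 0·(2·0 - 1·-4) - -3·(3·0 - 1·-3) + 1·(3·-4 - 2·-3)
    = 0·4 - -3·3 + 1·-6
    = 0 + 9 + -6 = 3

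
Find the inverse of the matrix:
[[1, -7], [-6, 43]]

For [[a,b],[c,d]], inverse = (1/det)·[[d,-b],[-c,a]]
det = (1)(43) - (-7)(-6) = 43 - 42 = 1
Inverse = [[43, 7], [6, 1]]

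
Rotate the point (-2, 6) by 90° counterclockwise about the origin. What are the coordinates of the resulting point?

Rotation matrix for 90°: [[cos 90°, -sin 90°], [sin 90°, cos 90°]] = [[0, -1], [1, 0]]
[[0, -1], [1, 0]] × [-2, 6]ᵀ = [-6, -2]ᵀ
Result: (-6, -2)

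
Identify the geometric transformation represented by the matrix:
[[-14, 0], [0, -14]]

This matrix represents: uniform scaling by factor -14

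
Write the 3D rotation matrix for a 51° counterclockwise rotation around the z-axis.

Rotation matrix for counterclockwise 51° around z-axis:
cos(51°) = 0.6293, sin(51°) = 0.7771
Result: [[0.6293, -0.7771, 0], [0.7771, 0.6293, 0], [0, 0, 1]]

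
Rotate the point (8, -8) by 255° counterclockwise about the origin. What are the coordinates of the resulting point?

Rotation matrix for 255°: [[cos 255°, -sin 255°], [sin 255°, cos 255°]] ≈ [[-0.258819, 0.965926], [-0.965926, -0.258819]]
[[-0.258819, 0.965926], [-0.965926, -0.258819]] × [8, -8]ᵀ ≈ [-9.7980, -5.6569]ᵀ
Result: (-9.7980, -5.6569)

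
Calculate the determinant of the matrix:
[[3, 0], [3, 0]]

For a 2×2 matrix [[a, b], [c, d]], det = ad - bc
det = (3)(0) - (0)(3) = 0 - 0 = 0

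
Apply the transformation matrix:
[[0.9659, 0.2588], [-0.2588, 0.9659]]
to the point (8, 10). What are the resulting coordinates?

Matrix multiplication:
[[0.9659, 0.2588], [-0.2588, 0.9659]] × [8, 10]ᵀ
= [(0.9659)(8) + (0.2588)(10), (-0.2588)(8) + (0.9659)(10)]ᵀ
= [10.3152, 7.5886]ᵀ
Result: (10.3152, 7.5886)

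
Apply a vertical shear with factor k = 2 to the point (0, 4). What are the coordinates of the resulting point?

Shear matrix for vertical shear with factor k = 2:
[[1, 0], [2, 1]]
Result: (0, 4) → (0, 4)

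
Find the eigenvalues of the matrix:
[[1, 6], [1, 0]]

Characteristic equation: det(A - λI) = 0
λ² - (trace)λ + (det) = 0
trace = 1 + 0 = 1, det = (1)(0) - (6)(1) = -6
λ² - (1)λ + (-6) = 0
λ = (1 ± √((1)² - 4·(-6))) / 2 = (1 ± √25) / 2
Solving: λ = -2, 3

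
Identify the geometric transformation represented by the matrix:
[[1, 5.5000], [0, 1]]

This matrix represents: horizontal shear with factor 5.5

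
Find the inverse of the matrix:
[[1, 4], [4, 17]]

For [[a,b],[c,d]], inverse = (1/det)·[[d,-b],[-c,a]]
det = (1)(17) - (4)(4) = 17 - 16 = 1
Inverse = [[17, -4], [-4, 1]]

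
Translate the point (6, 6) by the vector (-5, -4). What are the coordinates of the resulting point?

Translation by (-5, -4) (homogeneous matrix [[1, 0, -5], [0, 1, -4], [0, 0, 1]]):
x' = 6 + -5 = 1
y' = 6 + -4 = 2
Result: (1, 2)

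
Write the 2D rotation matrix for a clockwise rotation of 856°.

Rotation matrix formula: [[cos θ, -sin θ], [sin θ, cos θ]]
A clockwise rotation by 856° is equivalent to a counterclockwise rotation by -856°.
For θ = -856°:
cos(-856°) = -0.7193
sin(-856°) = -0.6947
Result: [[-0.7193, 0.6947], [-0.6947, -0.7193]]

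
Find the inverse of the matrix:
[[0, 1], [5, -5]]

For [[a,b],[c,d]], inverse = (1/det)·[[d,-b],[-c,a]]
det = (0)(-5) - (1)(5) = 0 - 5 = -5
Inverse = (1/-5)·[[-5, -1], [-5, 0]]
= [[1, 1/5], [1, 0]]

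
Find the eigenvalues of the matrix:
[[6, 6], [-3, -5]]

Characteristic equation: det(A - λI) = 0
λ² - (trace)λ + (det) = 0
trace = 6 + -5 = 1, det = (6)(-5) - (6)(-3) = -12
λ² - (1)λ + (-12) = 0
λ = (1 ± √((1)² - 4·(-12))) / 2 = (1 ± √49) / 2
Solving: λ = -3, 4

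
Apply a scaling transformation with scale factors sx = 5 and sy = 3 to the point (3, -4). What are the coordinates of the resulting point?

Scaling matrix:
[[5, 0], [0, 3]]
Result: (3 × 5, -4 × 3) = (15, -12)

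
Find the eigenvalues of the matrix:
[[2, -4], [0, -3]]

Characteristic equation: det(A - λI) = 0
λ² - (trace)λ + (det) = 0
trace = 2 + -3 = -1, det = (2)(-3) - (-4)(0) = -6
λ² - (-1)λ + (-6) = 0
λ = (-1 ± √((-1)² - 4·(-6))) / 2 = (-1 ± √25) / 2
Solving: λ = -3, 2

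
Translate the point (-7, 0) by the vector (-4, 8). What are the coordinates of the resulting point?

Translation by (-4, 8) (homogeneous matrix [[1, 0, -4], [0, 1, 8], [0, 0, 1]]):
x' = -7 + -4 = -11
y' = 0 + 8 = 8
Result: (-11, 8)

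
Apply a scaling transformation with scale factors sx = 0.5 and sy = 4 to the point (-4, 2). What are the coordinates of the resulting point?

Scaling matrix:
[[0.50, 0], [0, 4]]
Result: (-4 × 0.5, 2 × 4) = (-2, 8)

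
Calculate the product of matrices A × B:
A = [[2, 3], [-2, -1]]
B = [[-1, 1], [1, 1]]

Matrix multiplication:
C[0][0] = 2×-1 + 3×1 = 1
C[0][1] = 2×1 + 3×1 = 5
C[1][0] = -2×-1 + -1×1 = 1
C[1][1] = -2×1 + -1×1 = -3
Result: [[1, 5], [1, -3]]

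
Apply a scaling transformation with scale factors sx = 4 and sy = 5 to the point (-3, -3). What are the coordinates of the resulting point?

Scaling matrix:
[[4, 0], [0, 5]]
Result: (-3 × 4, -3 × 5) = (-12, -15)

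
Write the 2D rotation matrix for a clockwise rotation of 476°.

Rotation matrix formula: [[cos θ, -sin θ], [sin θ, cos θ]]
A clockwise rotation by 476° is equivalent to a counterclockwise rotation by -476°.
For θ = -476°:
cos(-476°) = -0.4384
sin(-476°) = -0.8988
Result: [[-0.4384, 0.8988], [-0.8988, -0.4384]]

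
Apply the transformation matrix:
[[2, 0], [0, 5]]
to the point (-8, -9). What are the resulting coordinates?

Matrix multiplication:
[[2, 0], [0, 5]] × [-8, -9]ᵀ
= [(2)(-8) + (0)(-9), (0)(-8) + (5)(-9)]ᵀ
= [-16, -45]ᵀ
Result: (-16, -45)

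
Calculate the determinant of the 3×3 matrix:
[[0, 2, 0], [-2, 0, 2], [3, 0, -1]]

Expansion along first row:
det = 0·det([[0,2],[0,-1]]) - 2·det([[-2,2],[3,-1]]) + 0·det([[-2,0],[3,0]])
    = 0·(0·-1 - 2·0) - 2·(-2·-1 - 2·3) + 0·(-2·0 - 0·3)
    = 0·0 - 2·-4 + 0·0
    = 0 + 8 + 0 = 8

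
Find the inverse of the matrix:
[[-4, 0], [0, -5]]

For [[a,b],[c,d]], inverse = (1/det)·[[d,-b],[-c,a]]
det = (-4)(-5) - (0)(0) = 20 - 0 = 20
Inverse = (1/20)·[[-5, 0], [0, -4]]
= [[-1/4, 0], [0, -1/5]]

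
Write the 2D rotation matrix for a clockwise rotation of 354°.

Rotation matrix formula: [[cos θ, -sin θ], [sin θ, cos θ]]
A clockwise rotation by 354° is equivalent to a counterclockwise rotation by -354°.
For θ = -354°:
cos(-354°) = 0.9945
sin(-354°) = 0.1045
Result: [[0.9945, -0.1045], [0.1045, 0.9945]]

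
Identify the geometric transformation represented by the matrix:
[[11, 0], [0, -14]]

This matrix represents: non-uniform scaling by sx = 11, sy = -14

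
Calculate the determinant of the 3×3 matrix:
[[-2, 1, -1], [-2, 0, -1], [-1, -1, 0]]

Expansion along first row:
det = -2·det([[0,-1],[-1,0]]) - 1·det([[-2,-1],[-1,0]]) + -1·det([[-2,0],[-1,-1]])
    = -2·(0·0 - -1·-1) - 1·(-2·0 - -1·-1) + -1·(-2·-1 - 0·-1)
    = -2·-1 - 1·-1 + -1·2
    = 2 + 1 + -2 = 1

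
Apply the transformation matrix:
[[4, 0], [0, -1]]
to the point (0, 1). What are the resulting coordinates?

Matrix multiplication:
[[4, 0], [0, -1]] × [0, 1]ᵀ
= [(4)(0) + (0)(1), (0)(0) + (-1)(1)]ᵀ
= [0, -1]ᵀ
Result: (0, -1)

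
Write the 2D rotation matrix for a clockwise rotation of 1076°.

Rotation matrix formula: [[cos θ, -sin θ], [sin θ, cos θ]]
A clockwise rotation by 1076° is equivalent to a counterclockwise rotation by -1076°.
For θ = -1076°:
cos(-1076°) = 0.9976
sin(-1076°) = 0.0698
Result: [[0.9976, -0.0698], [0.0698, 0.9976]]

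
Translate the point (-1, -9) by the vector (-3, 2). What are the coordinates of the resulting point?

Translation by (-3, 2) (homogeneous matrix [[1, 0, -3], [0, 1, 2], [0, 0, 1]]):
x' = -1 + -3 = -4
y' = -9 + 2 = -7
Result: (-4, -7)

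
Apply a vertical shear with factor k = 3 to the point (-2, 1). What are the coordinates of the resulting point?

Shear matrix for vertical shear with factor k = 3:
[[1, 0], [3, 1]]
Result: (-2, 1) → (-2, -5)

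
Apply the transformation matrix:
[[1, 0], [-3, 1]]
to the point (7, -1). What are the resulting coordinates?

Matrix multiplication:
[[1, 0], [-3, 1]] × [7, -1]ᵀ
= [(1)(7) + (0)(-1), (-3)(7) + (1)(-1)]ᵀ
= [7, -22]ᵀ
Result: (7, -22)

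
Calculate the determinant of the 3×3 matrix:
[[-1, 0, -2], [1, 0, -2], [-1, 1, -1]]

Expansion along first row:
det = -1·det([[0,-2],[1,-1]]) - 0·det([[1,-2],[-1,-1]]) + -2·det([[1,0],[-1,1]])
    = -1·(0·-1 - -2·1) - 0·(1·-1 - -2·-1) + -2·(1·1 - 0·-1)
    = -1·2 - 0·-3 + -2·1
    = -2 + 0 + -2 = -4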